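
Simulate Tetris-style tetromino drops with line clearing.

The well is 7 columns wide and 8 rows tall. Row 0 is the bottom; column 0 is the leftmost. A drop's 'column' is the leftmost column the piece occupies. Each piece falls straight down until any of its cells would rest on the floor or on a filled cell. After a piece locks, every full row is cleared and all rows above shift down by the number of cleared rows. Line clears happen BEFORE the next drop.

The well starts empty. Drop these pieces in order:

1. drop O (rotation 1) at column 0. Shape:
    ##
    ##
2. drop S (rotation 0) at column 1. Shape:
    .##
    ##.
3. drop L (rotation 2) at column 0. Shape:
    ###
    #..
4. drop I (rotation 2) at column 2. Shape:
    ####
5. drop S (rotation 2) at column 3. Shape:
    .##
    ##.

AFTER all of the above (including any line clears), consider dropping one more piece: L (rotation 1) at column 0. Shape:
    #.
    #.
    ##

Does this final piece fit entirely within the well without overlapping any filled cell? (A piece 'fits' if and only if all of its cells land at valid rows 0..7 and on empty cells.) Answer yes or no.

Answer: yes

Derivation:
Drop 1: O rot1 at col 0 lands with bottom-row=0; cleared 0 line(s) (total 0); column heights now [2 2 0 0 0 0 0], max=2
Drop 2: S rot0 at col 1 lands with bottom-row=2; cleared 0 line(s) (total 0); column heights now [2 3 4 4 0 0 0], max=4
Drop 3: L rot2 at col 0 lands with bottom-row=3; cleared 0 line(s) (total 0); column heights now [5 5 5 4 0 0 0], max=5
Drop 4: I rot2 at col 2 lands with bottom-row=5; cleared 0 line(s) (total 0); column heights now [5 5 6 6 6 6 0], max=6
Drop 5: S rot2 at col 3 lands with bottom-row=6; cleared 0 line(s) (total 0); column heights now [5 5 6 7 8 8 0], max=8
Test piece L rot1 at col 0 (width 2): heights before test = [5 5 6 7 8 8 0]; fits = True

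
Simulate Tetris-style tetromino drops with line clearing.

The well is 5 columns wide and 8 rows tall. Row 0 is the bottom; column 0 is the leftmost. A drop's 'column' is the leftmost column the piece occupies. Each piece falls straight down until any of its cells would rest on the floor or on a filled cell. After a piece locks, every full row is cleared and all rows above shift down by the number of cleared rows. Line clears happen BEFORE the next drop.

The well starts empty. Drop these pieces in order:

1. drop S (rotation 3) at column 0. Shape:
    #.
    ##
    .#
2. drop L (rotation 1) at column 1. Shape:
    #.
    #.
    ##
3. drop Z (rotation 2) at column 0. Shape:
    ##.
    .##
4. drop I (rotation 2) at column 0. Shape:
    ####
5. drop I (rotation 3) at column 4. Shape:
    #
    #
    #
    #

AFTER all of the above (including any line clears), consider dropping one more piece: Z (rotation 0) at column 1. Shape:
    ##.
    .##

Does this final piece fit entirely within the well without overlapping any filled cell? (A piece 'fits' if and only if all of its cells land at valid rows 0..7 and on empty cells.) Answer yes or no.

Drop 1: S rot3 at col 0 lands with bottom-row=0; cleared 0 line(s) (total 0); column heights now [3 2 0 0 0], max=3
Drop 2: L rot1 at col 1 lands with bottom-row=2; cleared 0 line(s) (total 0); column heights now [3 5 3 0 0], max=5
Drop 3: Z rot2 at col 0 lands with bottom-row=5; cleared 0 line(s) (total 0); column heights now [7 7 6 0 0], max=7
Drop 4: I rot2 at col 0 lands with bottom-row=7; cleared 0 line(s) (total 0); column heights now [8 8 8 8 0], max=8
Drop 5: I rot3 at col 4 lands with bottom-row=0; cleared 0 line(s) (total 0); column heights now [8 8 8 8 4], max=8
Test piece Z rot0 at col 1 (width 3): heights before test = [8 8 8 8 4]; fits = False

Answer: no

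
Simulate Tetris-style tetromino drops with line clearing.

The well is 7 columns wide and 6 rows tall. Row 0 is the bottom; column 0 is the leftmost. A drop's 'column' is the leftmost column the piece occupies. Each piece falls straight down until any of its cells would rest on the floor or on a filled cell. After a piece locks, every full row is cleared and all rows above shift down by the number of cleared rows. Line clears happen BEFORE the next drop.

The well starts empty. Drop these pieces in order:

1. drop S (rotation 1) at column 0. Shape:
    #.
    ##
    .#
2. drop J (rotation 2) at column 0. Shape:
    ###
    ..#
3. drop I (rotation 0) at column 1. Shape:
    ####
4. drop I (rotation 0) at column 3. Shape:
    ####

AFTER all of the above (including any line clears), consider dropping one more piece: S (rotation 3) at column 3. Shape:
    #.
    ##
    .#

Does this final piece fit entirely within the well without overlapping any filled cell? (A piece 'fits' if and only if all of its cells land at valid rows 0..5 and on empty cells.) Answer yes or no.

Drop 1: S rot1 at col 0 lands with bottom-row=0; cleared 0 line(s) (total 0); column heights now [3 2 0 0 0 0 0], max=3
Drop 2: J rot2 at col 0 lands with bottom-row=2; cleared 0 line(s) (total 0); column heights now [4 4 4 0 0 0 0], max=4
Drop 3: I rot0 at col 1 lands with bottom-row=4; cleared 0 line(s) (total 0); column heights now [4 5 5 5 5 0 0], max=5
Drop 4: I rot0 at col 3 lands with bottom-row=5; cleared 0 line(s) (total 0); column heights now [4 5 5 6 6 6 6], max=6
Test piece S rot3 at col 3 (width 2): heights before test = [4 5 5 6 6 6 6]; fits = False

Answer: no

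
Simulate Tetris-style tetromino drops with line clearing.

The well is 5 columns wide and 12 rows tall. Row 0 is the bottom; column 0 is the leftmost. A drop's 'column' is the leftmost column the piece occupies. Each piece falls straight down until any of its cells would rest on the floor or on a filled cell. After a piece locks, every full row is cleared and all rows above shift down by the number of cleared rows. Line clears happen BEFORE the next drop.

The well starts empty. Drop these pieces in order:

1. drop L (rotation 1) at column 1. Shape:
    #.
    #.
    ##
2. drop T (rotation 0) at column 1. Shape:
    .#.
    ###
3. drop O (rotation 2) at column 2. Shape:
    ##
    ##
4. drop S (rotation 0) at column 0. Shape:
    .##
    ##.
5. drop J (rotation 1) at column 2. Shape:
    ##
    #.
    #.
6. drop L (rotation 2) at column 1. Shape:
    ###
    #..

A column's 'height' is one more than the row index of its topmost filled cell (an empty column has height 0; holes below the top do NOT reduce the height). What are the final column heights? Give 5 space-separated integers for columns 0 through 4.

Answer: 7 12 12 12 0

Derivation:
Drop 1: L rot1 at col 1 lands with bottom-row=0; cleared 0 line(s) (total 0); column heights now [0 3 1 0 0], max=3
Drop 2: T rot0 at col 1 lands with bottom-row=3; cleared 0 line(s) (total 0); column heights now [0 4 5 4 0], max=5
Drop 3: O rot2 at col 2 lands with bottom-row=5; cleared 0 line(s) (total 0); column heights now [0 4 7 7 0], max=7
Drop 4: S rot0 at col 0 lands with bottom-row=6; cleared 0 line(s) (total 0); column heights now [7 8 8 7 0], max=8
Drop 5: J rot1 at col 2 lands with bottom-row=8; cleared 0 line(s) (total 0); column heights now [7 8 11 11 0], max=11
Drop 6: L rot2 at col 1 lands with bottom-row=10; cleared 0 line(s) (total 0); column heights now [7 12 12 12 0], max=12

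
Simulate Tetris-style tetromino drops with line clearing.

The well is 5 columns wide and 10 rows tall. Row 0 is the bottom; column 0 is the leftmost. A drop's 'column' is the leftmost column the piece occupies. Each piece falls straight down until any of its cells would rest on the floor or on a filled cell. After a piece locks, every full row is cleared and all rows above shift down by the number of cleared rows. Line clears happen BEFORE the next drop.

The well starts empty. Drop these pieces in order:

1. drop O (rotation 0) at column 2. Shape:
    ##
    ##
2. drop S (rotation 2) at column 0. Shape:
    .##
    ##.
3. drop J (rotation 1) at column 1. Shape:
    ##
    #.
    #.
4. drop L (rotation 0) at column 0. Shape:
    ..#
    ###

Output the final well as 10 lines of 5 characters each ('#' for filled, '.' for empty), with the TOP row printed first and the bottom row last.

Drop 1: O rot0 at col 2 lands with bottom-row=0; cleared 0 line(s) (total 0); column heights now [0 0 2 2 0], max=2
Drop 2: S rot2 at col 0 lands with bottom-row=1; cleared 0 line(s) (total 0); column heights now [2 3 3 2 0], max=3
Drop 3: J rot1 at col 1 lands with bottom-row=3; cleared 0 line(s) (total 0); column heights now [2 6 6 2 0], max=6
Drop 4: L rot0 at col 0 lands with bottom-row=6; cleared 0 line(s) (total 0); column heights now [7 7 8 2 0], max=8

Answer: .....
.....
..#..
###..
.##..
.#...
.#...
.##..
####.
..##.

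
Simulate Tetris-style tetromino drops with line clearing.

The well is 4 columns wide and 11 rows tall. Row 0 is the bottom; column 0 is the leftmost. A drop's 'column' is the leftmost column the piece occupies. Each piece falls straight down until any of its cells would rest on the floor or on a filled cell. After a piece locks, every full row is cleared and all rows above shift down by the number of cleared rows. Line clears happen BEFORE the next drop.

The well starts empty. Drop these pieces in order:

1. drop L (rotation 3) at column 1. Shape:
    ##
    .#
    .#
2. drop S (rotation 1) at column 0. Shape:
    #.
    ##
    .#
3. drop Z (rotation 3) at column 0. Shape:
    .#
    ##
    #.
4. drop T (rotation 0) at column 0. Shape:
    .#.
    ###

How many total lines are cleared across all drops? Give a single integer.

Drop 1: L rot3 at col 1 lands with bottom-row=0; cleared 0 line(s) (total 0); column heights now [0 3 3 0], max=3
Drop 2: S rot1 at col 0 lands with bottom-row=3; cleared 0 line(s) (total 0); column heights now [6 5 3 0], max=6
Drop 3: Z rot3 at col 0 lands with bottom-row=6; cleared 0 line(s) (total 0); column heights now [8 9 3 0], max=9
Drop 4: T rot0 at col 0 lands with bottom-row=9; cleared 0 line(s) (total 0); column heights now [10 11 10 0], max=11

Answer: 0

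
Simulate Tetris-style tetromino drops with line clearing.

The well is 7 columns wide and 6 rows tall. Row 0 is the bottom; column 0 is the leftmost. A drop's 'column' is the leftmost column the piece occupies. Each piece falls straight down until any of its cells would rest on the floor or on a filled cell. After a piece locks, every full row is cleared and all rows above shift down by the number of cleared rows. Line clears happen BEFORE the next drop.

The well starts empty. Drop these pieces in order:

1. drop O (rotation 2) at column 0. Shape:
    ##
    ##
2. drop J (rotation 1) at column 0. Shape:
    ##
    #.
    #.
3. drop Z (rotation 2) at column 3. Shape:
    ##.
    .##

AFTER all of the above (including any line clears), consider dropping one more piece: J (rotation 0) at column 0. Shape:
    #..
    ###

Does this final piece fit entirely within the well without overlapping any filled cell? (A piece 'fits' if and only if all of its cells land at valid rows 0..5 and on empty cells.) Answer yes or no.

Answer: no

Derivation:
Drop 1: O rot2 at col 0 lands with bottom-row=0; cleared 0 line(s) (total 0); column heights now [2 2 0 0 0 0 0], max=2
Drop 2: J rot1 at col 0 lands with bottom-row=2; cleared 0 line(s) (total 0); column heights now [5 5 0 0 0 0 0], max=5
Drop 3: Z rot2 at col 3 lands with bottom-row=0; cleared 0 line(s) (total 0); column heights now [5 5 0 2 2 1 0], max=5
Test piece J rot0 at col 0 (width 3): heights before test = [5 5 0 2 2 1 0]; fits = False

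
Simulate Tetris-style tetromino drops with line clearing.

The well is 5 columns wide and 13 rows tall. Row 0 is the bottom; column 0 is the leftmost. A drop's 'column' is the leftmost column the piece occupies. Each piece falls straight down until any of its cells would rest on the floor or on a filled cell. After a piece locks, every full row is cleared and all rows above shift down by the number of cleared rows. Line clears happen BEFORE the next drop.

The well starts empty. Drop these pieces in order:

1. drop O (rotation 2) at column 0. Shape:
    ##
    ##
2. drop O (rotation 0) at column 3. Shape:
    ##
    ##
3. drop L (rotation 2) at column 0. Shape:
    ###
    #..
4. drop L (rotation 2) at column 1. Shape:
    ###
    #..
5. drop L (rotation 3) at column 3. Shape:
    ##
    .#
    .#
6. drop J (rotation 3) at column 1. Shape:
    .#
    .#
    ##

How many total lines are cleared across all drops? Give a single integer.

Answer: 0

Derivation:
Drop 1: O rot2 at col 0 lands with bottom-row=0; cleared 0 line(s) (total 0); column heights now [2 2 0 0 0], max=2
Drop 2: O rot0 at col 3 lands with bottom-row=0; cleared 0 line(s) (total 0); column heights now [2 2 0 2 2], max=2
Drop 3: L rot2 at col 0 lands with bottom-row=2; cleared 0 line(s) (total 0); column heights now [4 4 4 2 2], max=4
Drop 4: L rot2 at col 1 lands with bottom-row=4; cleared 0 line(s) (total 0); column heights now [4 6 6 6 2], max=6
Drop 5: L rot3 at col 3 lands with bottom-row=4; cleared 0 line(s) (total 0); column heights now [4 6 6 7 7], max=7
Drop 6: J rot3 at col 1 lands with bottom-row=6; cleared 0 line(s) (total 0); column heights now [4 7 9 7 7], max=9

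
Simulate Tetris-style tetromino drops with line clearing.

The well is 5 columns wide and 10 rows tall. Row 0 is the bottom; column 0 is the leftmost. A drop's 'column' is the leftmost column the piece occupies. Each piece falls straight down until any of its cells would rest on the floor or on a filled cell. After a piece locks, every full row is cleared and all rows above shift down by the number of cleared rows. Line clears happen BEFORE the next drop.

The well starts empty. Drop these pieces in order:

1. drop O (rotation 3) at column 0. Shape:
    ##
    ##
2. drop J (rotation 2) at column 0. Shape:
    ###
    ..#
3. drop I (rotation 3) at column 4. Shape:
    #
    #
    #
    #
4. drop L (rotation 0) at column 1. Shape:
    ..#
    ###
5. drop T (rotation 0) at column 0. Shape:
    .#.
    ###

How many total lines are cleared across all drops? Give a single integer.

Drop 1: O rot3 at col 0 lands with bottom-row=0; cleared 0 line(s) (total 0); column heights now [2 2 0 0 0], max=2
Drop 2: J rot2 at col 0 lands with bottom-row=1; cleared 0 line(s) (total 0); column heights now [3 3 3 0 0], max=3
Drop 3: I rot3 at col 4 lands with bottom-row=0; cleared 0 line(s) (total 0); column heights now [3 3 3 0 4], max=4
Drop 4: L rot0 at col 1 lands with bottom-row=3; cleared 0 line(s) (total 0); column heights now [3 4 4 5 4], max=5
Drop 5: T rot0 at col 0 lands with bottom-row=4; cleared 0 line(s) (total 0); column heights now [5 6 5 5 4], max=6

Answer: 0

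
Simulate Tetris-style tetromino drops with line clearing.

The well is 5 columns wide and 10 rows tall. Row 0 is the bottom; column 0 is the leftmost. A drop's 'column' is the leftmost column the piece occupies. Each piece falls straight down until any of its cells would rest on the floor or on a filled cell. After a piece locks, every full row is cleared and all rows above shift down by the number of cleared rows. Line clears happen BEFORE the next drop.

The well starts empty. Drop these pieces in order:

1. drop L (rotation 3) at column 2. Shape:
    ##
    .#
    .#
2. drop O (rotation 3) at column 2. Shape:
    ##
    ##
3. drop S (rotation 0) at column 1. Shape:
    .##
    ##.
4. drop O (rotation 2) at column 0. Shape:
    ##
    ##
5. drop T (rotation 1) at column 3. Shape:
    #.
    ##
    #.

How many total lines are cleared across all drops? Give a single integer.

Answer: 0

Derivation:
Drop 1: L rot3 at col 2 lands with bottom-row=0; cleared 0 line(s) (total 0); column heights now [0 0 3 3 0], max=3
Drop 2: O rot3 at col 2 lands with bottom-row=3; cleared 0 line(s) (total 0); column heights now [0 0 5 5 0], max=5
Drop 3: S rot0 at col 1 lands with bottom-row=5; cleared 0 line(s) (total 0); column heights now [0 6 7 7 0], max=7
Drop 4: O rot2 at col 0 lands with bottom-row=6; cleared 0 line(s) (total 0); column heights now [8 8 7 7 0], max=8
Drop 5: T rot1 at col 3 lands with bottom-row=7; cleared 0 line(s) (total 0); column heights now [8 8 7 10 9], max=10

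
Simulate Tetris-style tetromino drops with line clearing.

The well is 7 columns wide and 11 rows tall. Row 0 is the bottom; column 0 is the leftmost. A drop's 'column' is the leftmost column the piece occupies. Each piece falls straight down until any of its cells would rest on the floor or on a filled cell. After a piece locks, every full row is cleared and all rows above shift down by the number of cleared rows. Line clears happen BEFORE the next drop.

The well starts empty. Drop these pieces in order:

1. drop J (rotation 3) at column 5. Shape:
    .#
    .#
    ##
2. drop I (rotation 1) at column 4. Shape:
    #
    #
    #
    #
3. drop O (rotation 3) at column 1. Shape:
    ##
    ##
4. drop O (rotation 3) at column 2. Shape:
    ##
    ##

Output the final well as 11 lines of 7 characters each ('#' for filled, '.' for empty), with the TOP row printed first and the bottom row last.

Drop 1: J rot3 at col 5 lands with bottom-row=0; cleared 0 line(s) (total 0); column heights now [0 0 0 0 0 1 3], max=3
Drop 2: I rot1 at col 4 lands with bottom-row=0; cleared 0 line(s) (total 0); column heights now [0 0 0 0 4 1 3], max=4
Drop 3: O rot3 at col 1 lands with bottom-row=0; cleared 0 line(s) (total 0); column heights now [0 2 2 0 4 1 3], max=4
Drop 4: O rot3 at col 2 lands with bottom-row=2; cleared 0 line(s) (total 0); column heights now [0 2 4 4 4 1 3], max=4

Answer: .......
.......
.......
.......
.......
.......
.......
..###..
..###.#
.##.#.#
.##.###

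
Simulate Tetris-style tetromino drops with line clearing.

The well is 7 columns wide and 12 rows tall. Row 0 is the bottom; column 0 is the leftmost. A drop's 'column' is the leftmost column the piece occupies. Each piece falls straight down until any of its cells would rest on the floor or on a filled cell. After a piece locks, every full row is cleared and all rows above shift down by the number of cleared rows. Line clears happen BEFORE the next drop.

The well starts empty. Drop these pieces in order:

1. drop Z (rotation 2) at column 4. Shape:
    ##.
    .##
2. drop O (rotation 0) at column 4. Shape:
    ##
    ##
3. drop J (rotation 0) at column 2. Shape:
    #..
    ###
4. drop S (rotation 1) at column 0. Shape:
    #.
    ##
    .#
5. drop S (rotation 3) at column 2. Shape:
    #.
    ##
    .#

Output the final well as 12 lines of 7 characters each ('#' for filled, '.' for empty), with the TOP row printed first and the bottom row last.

Answer: .......
.......
.......
.......
..#....
..##...
..##...
..###..
....##.
#...##.
##..##.
.#...##

Derivation:
Drop 1: Z rot2 at col 4 lands with bottom-row=0; cleared 0 line(s) (total 0); column heights now [0 0 0 0 2 2 1], max=2
Drop 2: O rot0 at col 4 lands with bottom-row=2; cleared 0 line(s) (total 0); column heights now [0 0 0 0 4 4 1], max=4
Drop 3: J rot0 at col 2 lands with bottom-row=4; cleared 0 line(s) (total 0); column heights now [0 0 6 5 5 4 1], max=6
Drop 4: S rot1 at col 0 lands with bottom-row=0; cleared 0 line(s) (total 0); column heights now [3 2 6 5 5 4 1], max=6
Drop 5: S rot3 at col 2 lands with bottom-row=5; cleared 0 line(s) (total 0); column heights now [3 2 8 7 5 4 1], max=8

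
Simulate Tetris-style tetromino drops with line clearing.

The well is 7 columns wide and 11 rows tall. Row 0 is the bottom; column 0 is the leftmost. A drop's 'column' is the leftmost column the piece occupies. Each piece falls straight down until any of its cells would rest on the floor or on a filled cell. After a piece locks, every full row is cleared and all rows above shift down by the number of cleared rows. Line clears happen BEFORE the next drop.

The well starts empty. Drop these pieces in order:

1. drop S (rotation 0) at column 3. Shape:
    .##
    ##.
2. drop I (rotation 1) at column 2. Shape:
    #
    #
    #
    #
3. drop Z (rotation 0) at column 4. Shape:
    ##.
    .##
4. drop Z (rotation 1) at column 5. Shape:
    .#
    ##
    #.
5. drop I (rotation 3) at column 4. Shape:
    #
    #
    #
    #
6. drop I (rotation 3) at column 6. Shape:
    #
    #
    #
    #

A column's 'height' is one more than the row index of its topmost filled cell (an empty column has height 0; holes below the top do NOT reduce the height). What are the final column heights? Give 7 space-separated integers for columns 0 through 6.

Drop 1: S rot0 at col 3 lands with bottom-row=0; cleared 0 line(s) (total 0); column heights now [0 0 0 1 2 2 0], max=2
Drop 2: I rot1 at col 2 lands with bottom-row=0; cleared 0 line(s) (total 0); column heights now [0 0 4 1 2 2 0], max=4
Drop 3: Z rot0 at col 4 lands with bottom-row=2; cleared 0 line(s) (total 0); column heights now [0 0 4 1 4 4 3], max=4
Drop 4: Z rot1 at col 5 lands with bottom-row=4; cleared 0 line(s) (total 0); column heights now [0 0 4 1 4 6 7], max=7
Drop 5: I rot3 at col 4 lands with bottom-row=4; cleared 0 line(s) (total 0); column heights now [0 0 4 1 8 6 7], max=8
Drop 6: I rot3 at col 6 lands with bottom-row=7; cleared 0 line(s) (total 0); column heights now [0 0 4 1 8 6 11], max=11

Answer: 0 0 4 1 8 6 11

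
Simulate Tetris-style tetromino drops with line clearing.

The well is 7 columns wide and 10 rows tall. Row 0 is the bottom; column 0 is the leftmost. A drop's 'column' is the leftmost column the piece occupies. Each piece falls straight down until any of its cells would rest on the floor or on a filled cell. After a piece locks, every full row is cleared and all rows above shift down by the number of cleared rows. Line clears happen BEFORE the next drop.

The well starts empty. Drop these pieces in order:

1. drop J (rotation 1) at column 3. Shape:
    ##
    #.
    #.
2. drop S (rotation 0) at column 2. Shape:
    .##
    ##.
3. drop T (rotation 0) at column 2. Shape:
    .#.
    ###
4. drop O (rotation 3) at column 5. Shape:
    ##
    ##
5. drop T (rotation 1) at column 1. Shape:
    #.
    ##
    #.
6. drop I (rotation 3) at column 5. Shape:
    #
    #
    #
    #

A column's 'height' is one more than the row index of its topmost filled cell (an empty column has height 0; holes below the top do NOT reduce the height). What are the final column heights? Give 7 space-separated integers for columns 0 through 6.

Drop 1: J rot1 at col 3 lands with bottom-row=0; cleared 0 line(s) (total 0); column heights now [0 0 0 3 3 0 0], max=3
Drop 2: S rot0 at col 2 lands with bottom-row=3; cleared 0 line(s) (total 0); column heights now [0 0 4 5 5 0 0], max=5
Drop 3: T rot0 at col 2 lands with bottom-row=5; cleared 0 line(s) (total 0); column heights now [0 0 6 7 6 0 0], max=7
Drop 4: O rot3 at col 5 lands with bottom-row=0; cleared 0 line(s) (total 0); column heights now [0 0 6 7 6 2 2], max=7
Drop 5: T rot1 at col 1 lands with bottom-row=5; cleared 0 line(s) (total 0); column heights now [0 8 7 7 6 2 2], max=8
Drop 6: I rot3 at col 5 lands with bottom-row=2; cleared 0 line(s) (total 0); column heights now [0 8 7 7 6 6 2], max=8

Answer: 0 8 7 7 6 6 2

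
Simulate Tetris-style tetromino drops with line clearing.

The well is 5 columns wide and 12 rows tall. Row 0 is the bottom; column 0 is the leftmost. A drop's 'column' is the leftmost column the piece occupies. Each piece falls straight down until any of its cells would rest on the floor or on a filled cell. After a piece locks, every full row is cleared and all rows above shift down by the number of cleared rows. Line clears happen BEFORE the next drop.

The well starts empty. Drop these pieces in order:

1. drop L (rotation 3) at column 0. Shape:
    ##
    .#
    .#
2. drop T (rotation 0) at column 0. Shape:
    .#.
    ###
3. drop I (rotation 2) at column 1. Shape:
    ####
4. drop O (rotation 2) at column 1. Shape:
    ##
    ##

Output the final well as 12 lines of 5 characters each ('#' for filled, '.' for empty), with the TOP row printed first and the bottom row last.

Answer: .....
.....
.....
.....
.##..
.##..
.####
.#...
###..
##...
.#...
.#...

Derivation:
Drop 1: L rot3 at col 0 lands with bottom-row=0; cleared 0 line(s) (total 0); column heights now [3 3 0 0 0], max=3
Drop 2: T rot0 at col 0 lands with bottom-row=3; cleared 0 line(s) (total 0); column heights now [4 5 4 0 0], max=5
Drop 3: I rot2 at col 1 lands with bottom-row=5; cleared 0 line(s) (total 0); column heights now [4 6 6 6 6], max=6
Drop 4: O rot2 at col 1 lands with bottom-row=6; cleared 0 line(s) (total 0); column heights now [4 8 8 6 6], max=8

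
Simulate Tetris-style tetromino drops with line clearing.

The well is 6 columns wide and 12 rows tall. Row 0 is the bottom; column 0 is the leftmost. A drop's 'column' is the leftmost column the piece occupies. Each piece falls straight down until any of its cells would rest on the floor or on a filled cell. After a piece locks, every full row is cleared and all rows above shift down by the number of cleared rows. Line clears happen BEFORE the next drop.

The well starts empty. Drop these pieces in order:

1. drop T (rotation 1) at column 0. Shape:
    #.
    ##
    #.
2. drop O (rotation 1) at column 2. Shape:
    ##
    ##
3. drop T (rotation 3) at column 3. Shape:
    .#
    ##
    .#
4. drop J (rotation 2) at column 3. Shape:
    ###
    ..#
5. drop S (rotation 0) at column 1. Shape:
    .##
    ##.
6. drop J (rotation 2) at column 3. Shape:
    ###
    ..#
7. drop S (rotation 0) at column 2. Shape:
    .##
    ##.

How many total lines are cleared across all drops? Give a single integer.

Answer: 0

Derivation:
Drop 1: T rot1 at col 0 lands with bottom-row=0; cleared 0 line(s) (total 0); column heights now [3 2 0 0 0 0], max=3
Drop 2: O rot1 at col 2 lands with bottom-row=0; cleared 0 line(s) (total 0); column heights now [3 2 2 2 0 0], max=3
Drop 3: T rot3 at col 3 lands with bottom-row=1; cleared 0 line(s) (total 0); column heights now [3 2 2 3 4 0], max=4
Drop 4: J rot2 at col 3 lands with bottom-row=3; cleared 0 line(s) (total 0); column heights now [3 2 2 5 5 5], max=5
Drop 5: S rot0 at col 1 lands with bottom-row=4; cleared 0 line(s) (total 0); column heights now [3 5 6 6 5 5], max=6
Drop 6: J rot2 at col 3 lands with bottom-row=5; cleared 0 line(s) (total 0); column heights now [3 5 6 7 7 7], max=7
Drop 7: S rot0 at col 2 lands with bottom-row=7; cleared 0 line(s) (total 0); column heights now [3 5 8 9 9 7], max=9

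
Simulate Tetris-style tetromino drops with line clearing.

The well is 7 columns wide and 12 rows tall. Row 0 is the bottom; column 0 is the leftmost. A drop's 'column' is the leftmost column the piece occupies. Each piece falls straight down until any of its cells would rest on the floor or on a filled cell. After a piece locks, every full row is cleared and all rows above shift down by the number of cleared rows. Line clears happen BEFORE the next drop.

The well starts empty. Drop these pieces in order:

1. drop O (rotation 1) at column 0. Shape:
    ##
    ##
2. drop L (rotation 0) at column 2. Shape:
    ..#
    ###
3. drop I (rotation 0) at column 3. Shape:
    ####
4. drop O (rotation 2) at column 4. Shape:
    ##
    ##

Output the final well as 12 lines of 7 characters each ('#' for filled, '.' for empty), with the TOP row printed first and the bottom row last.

Answer: .......
.......
.......
.......
.......
.......
.......
....##.
....##.
...####
##..#..
#####..

Derivation:
Drop 1: O rot1 at col 0 lands with bottom-row=0; cleared 0 line(s) (total 0); column heights now [2 2 0 0 0 0 0], max=2
Drop 2: L rot0 at col 2 lands with bottom-row=0; cleared 0 line(s) (total 0); column heights now [2 2 1 1 2 0 0], max=2
Drop 3: I rot0 at col 3 lands with bottom-row=2; cleared 0 line(s) (total 0); column heights now [2 2 1 3 3 3 3], max=3
Drop 4: O rot2 at col 4 lands with bottom-row=3; cleared 0 line(s) (total 0); column heights now [2 2 1 3 5 5 3], max=5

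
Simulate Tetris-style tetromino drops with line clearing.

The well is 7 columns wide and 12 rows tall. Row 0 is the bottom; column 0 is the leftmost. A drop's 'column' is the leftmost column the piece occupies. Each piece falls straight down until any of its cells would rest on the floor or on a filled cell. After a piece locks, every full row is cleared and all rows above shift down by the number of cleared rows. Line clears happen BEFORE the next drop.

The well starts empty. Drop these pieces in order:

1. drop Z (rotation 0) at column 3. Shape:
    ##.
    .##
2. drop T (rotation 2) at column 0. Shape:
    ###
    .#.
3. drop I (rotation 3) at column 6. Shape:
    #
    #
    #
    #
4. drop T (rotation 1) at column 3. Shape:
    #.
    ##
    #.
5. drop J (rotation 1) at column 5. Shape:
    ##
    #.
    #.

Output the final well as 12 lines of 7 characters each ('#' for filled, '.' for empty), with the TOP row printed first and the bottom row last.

Answer: .......
.......
.......
.......
.......
.......
.......
...#.##
...####
...#.##
#####.#
.#..###

Derivation:
Drop 1: Z rot0 at col 3 lands with bottom-row=0; cleared 0 line(s) (total 0); column heights now [0 0 0 2 2 1 0], max=2
Drop 2: T rot2 at col 0 lands with bottom-row=0; cleared 0 line(s) (total 0); column heights now [2 2 2 2 2 1 0], max=2
Drop 3: I rot3 at col 6 lands with bottom-row=0; cleared 0 line(s) (total 0); column heights now [2 2 2 2 2 1 4], max=4
Drop 4: T rot1 at col 3 lands with bottom-row=2; cleared 0 line(s) (total 0); column heights now [2 2 2 5 4 1 4], max=5
Drop 5: J rot1 at col 5 lands with bottom-row=2; cleared 0 line(s) (total 0); column heights now [2 2 2 5 4 5 5], max=5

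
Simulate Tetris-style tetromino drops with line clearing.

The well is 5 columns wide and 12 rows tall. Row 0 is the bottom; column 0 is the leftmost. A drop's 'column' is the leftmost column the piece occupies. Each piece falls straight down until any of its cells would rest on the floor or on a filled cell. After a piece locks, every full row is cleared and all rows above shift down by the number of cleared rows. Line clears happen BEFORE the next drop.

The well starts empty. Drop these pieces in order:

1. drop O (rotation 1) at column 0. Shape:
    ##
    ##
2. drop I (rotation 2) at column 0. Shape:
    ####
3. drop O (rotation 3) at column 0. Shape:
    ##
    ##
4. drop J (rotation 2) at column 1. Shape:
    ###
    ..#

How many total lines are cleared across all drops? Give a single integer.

Answer: 0

Derivation:
Drop 1: O rot1 at col 0 lands with bottom-row=0; cleared 0 line(s) (total 0); column heights now [2 2 0 0 0], max=2
Drop 2: I rot2 at col 0 lands with bottom-row=2; cleared 0 line(s) (total 0); column heights now [3 3 3 3 0], max=3
Drop 3: O rot3 at col 0 lands with bottom-row=3; cleared 0 line(s) (total 0); column heights now [5 5 3 3 0], max=5
Drop 4: J rot2 at col 1 lands with bottom-row=4; cleared 0 line(s) (total 0); column heights now [5 6 6 6 0], max=6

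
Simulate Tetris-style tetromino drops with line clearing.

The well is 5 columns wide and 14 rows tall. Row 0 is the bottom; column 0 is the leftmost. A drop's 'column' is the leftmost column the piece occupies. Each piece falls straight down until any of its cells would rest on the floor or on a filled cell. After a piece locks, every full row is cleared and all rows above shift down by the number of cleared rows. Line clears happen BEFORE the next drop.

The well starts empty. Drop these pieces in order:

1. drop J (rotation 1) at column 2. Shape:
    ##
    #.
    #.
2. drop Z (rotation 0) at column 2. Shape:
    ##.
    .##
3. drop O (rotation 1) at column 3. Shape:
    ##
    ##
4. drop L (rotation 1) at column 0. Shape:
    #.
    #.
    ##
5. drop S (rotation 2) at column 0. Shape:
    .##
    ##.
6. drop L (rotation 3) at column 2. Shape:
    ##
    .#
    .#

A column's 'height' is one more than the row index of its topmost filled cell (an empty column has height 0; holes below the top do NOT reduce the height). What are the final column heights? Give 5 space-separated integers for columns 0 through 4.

Answer: 5 6 10 10 7

Derivation:
Drop 1: J rot1 at col 2 lands with bottom-row=0; cleared 0 line(s) (total 0); column heights now [0 0 3 3 0], max=3
Drop 2: Z rot0 at col 2 lands with bottom-row=3; cleared 0 line(s) (total 0); column heights now [0 0 5 5 4], max=5
Drop 3: O rot1 at col 3 lands with bottom-row=5; cleared 0 line(s) (total 0); column heights now [0 0 5 7 7], max=7
Drop 4: L rot1 at col 0 lands with bottom-row=0; cleared 0 line(s) (total 0); column heights now [3 1 5 7 7], max=7
Drop 5: S rot2 at col 0 lands with bottom-row=4; cleared 0 line(s) (total 0); column heights now [5 6 6 7 7], max=7
Drop 6: L rot3 at col 2 lands with bottom-row=7; cleared 0 line(s) (total 0); column heights now [5 6 10 10 7], max=10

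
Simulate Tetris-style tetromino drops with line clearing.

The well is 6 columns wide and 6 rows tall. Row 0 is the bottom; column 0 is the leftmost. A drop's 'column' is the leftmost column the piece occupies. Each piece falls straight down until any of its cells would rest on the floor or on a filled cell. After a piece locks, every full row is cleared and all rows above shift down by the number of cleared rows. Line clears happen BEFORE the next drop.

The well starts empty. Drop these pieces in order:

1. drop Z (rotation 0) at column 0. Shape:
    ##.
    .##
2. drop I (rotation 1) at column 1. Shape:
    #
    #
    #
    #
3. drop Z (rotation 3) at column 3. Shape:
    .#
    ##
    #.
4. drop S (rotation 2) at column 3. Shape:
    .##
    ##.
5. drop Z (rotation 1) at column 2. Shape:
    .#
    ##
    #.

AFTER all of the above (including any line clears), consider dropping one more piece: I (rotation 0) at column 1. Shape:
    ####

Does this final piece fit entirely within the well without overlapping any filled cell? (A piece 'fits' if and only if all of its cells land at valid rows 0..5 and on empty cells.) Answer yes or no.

Answer: no

Derivation:
Drop 1: Z rot0 at col 0 lands with bottom-row=0; cleared 0 line(s) (total 0); column heights now [2 2 1 0 0 0], max=2
Drop 2: I rot1 at col 1 lands with bottom-row=2; cleared 0 line(s) (total 0); column heights now [2 6 1 0 0 0], max=6
Drop 3: Z rot3 at col 3 lands with bottom-row=0; cleared 0 line(s) (total 0); column heights now [2 6 1 2 3 0], max=6
Drop 4: S rot2 at col 3 lands with bottom-row=3; cleared 0 line(s) (total 0); column heights now [2 6 1 4 5 5], max=6
Drop 5: Z rot1 at col 2 lands with bottom-row=3; cleared 0 line(s) (total 0); column heights now [2 6 5 6 5 5], max=6
Test piece I rot0 at col 1 (width 4): heights before test = [2 6 5 6 5 5]; fits = False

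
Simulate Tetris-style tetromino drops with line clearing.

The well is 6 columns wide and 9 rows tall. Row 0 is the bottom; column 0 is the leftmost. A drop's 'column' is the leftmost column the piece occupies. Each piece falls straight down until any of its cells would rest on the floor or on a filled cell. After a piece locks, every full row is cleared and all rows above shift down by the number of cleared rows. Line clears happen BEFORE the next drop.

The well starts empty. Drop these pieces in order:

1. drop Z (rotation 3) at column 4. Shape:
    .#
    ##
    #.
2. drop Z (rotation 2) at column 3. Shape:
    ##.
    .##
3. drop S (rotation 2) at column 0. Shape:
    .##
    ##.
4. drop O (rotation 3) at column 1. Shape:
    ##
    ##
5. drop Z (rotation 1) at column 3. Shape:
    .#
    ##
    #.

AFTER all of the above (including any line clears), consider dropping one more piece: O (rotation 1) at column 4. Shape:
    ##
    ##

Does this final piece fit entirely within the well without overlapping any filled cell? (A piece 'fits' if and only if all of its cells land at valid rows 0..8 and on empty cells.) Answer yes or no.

Answer: no

Derivation:
Drop 1: Z rot3 at col 4 lands with bottom-row=0; cleared 0 line(s) (total 0); column heights now [0 0 0 0 2 3], max=3
Drop 2: Z rot2 at col 3 lands with bottom-row=3; cleared 0 line(s) (total 0); column heights now [0 0 0 5 5 4], max=5
Drop 3: S rot2 at col 0 lands with bottom-row=0; cleared 0 line(s) (total 0); column heights now [1 2 2 5 5 4], max=5
Drop 4: O rot3 at col 1 lands with bottom-row=2; cleared 0 line(s) (total 0); column heights now [1 4 4 5 5 4], max=5
Drop 5: Z rot1 at col 3 lands with bottom-row=5; cleared 0 line(s) (total 0); column heights now [1 4 4 7 8 4], max=8
Test piece O rot1 at col 4 (width 2): heights before test = [1 4 4 7 8 4]; fits = False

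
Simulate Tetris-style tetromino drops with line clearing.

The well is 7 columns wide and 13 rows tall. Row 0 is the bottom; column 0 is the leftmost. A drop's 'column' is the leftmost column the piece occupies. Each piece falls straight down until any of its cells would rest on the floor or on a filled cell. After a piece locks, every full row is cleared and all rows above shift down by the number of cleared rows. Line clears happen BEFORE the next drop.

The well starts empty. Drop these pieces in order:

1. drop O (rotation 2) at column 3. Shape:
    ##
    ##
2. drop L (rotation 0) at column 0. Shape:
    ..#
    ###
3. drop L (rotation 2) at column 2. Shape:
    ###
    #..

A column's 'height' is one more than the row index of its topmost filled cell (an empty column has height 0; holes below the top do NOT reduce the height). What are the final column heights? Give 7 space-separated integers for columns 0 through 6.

Answer: 1 1 4 4 4 0 0

Derivation:
Drop 1: O rot2 at col 3 lands with bottom-row=0; cleared 0 line(s) (total 0); column heights now [0 0 0 2 2 0 0], max=2
Drop 2: L rot0 at col 0 lands with bottom-row=0; cleared 0 line(s) (total 0); column heights now [1 1 2 2 2 0 0], max=2
Drop 3: L rot2 at col 2 lands with bottom-row=2; cleared 0 line(s) (total 0); column heights now [1 1 4 4 4 0 0], max=4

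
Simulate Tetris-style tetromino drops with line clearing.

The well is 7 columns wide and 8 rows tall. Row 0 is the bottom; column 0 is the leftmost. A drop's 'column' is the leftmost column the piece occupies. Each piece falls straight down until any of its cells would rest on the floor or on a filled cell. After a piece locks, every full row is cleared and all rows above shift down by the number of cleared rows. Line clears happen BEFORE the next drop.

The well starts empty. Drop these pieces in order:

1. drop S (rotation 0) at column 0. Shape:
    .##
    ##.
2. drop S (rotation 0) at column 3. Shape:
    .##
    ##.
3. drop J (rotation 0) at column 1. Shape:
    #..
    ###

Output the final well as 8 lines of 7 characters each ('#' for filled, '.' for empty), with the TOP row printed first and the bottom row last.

Answer: .......
.......
.......
.......
.#.....
.###...
.##.##.
##.##..

Derivation:
Drop 1: S rot0 at col 0 lands with bottom-row=0; cleared 0 line(s) (total 0); column heights now [1 2 2 0 0 0 0], max=2
Drop 2: S rot0 at col 3 lands with bottom-row=0; cleared 0 line(s) (total 0); column heights now [1 2 2 1 2 2 0], max=2
Drop 3: J rot0 at col 1 lands with bottom-row=2; cleared 0 line(s) (total 0); column heights now [1 4 3 3 2 2 0], max=4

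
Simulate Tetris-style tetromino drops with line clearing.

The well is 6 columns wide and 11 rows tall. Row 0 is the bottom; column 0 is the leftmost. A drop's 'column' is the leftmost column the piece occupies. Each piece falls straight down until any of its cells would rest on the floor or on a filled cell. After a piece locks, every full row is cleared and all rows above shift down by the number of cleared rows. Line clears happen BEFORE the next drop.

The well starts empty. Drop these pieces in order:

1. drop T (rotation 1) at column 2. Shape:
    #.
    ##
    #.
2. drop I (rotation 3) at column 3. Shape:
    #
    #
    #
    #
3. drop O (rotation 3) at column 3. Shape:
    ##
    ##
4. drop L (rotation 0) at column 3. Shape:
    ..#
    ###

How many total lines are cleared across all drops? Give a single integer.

Drop 1: T rot1 at col 2 lands with bottom-row=0; cleared 0 line(s) (total 0); column heights now [0 0 3 2 0 0], max=3
Drop 2: I rot3 at col 3 lands with bottom-row=2; cleared 0 line(s) (total 0); column heights now [0 0 3 6 0 0], max=6
Drop 3: O rot3 at col 3 lands with bottom-row=6; cleared 0 line(s) (total 0); column heights now [0 0 3 8 8 0], max=8
Drop 4: L rot0 at col 3 lands with bottom-row=8; cleared 0 line(s) (total 0); column heights now [0 0 3 9 9 10], max=10

Answer: 0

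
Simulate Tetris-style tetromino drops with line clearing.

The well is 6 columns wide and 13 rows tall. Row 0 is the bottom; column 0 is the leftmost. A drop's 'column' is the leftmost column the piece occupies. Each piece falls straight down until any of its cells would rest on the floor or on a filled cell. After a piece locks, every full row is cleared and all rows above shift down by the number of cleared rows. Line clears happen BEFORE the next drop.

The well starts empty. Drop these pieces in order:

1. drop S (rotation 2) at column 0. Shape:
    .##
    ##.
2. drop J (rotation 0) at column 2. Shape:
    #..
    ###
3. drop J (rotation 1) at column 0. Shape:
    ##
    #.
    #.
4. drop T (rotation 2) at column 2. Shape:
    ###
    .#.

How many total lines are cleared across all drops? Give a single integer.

Drop 1: S rot2 at col 0 lands with bottom-row=0; cleared 0 line(s) (total 0); column heights now [1 2 2 0 0 0], max=2
Drop 2: J rot0 at col 2 lands with bottom-row=2; cleared 0 line(s) (total 0); column heights now [1 2 4 3 3 0], max=4
Drop 3: J rot1 at col 0 lands with bottom-row=1; cleared 0 line(s) (total 0); column heights now [4 4 4 3 3 0], max=4
Drop 4: T rot2 at col 2 lands with bottom-row=3; cleared 0 line(s) (total 0); column heights now [4 4 5 5 5 0], max=5

Answer: 0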